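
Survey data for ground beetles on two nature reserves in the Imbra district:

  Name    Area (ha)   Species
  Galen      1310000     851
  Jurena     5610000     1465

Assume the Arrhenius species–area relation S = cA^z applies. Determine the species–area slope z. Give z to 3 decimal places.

Taking logs: ln S = ln c + z ln A, so z = (ln S₂ − ln S₁)/(ln A₂ − ln A₁).
z = ln(1465/851) / ln(5610000/1310000) = ln(1.722) / ln(4.282) = 0.5432 / 1.4545 = 0.3735

0.373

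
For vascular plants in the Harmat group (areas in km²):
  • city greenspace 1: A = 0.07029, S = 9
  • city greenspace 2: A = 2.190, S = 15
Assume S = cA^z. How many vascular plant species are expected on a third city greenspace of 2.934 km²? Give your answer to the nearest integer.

z = ln(15/9) / ln(2.19/0.07029) = 0.5108 / 3.4390 = 0.1485
c = 9 / 0.07029^0.1485 = 9 / 0.6741 = 13.35
S₃ = 13.35 × 2.934^0.1485 = 13.35 × 1.173 ≈ 15.67

16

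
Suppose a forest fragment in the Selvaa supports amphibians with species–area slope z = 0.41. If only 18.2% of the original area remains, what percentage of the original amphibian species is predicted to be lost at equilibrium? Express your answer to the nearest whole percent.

50%

S_new/S_old = (A_new/A_old)^z = 0.182^0.41
= exp(0.41 × ln 0.182) = exp(0.41 × -1.7037) = exp(-0.6985) ≈ 0.4973
Fraction lost = 1 − 0.4973 = 0.5027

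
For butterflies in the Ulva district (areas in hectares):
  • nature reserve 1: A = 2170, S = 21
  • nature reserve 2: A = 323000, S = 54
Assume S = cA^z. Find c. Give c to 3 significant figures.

z = ln(S₂/S₁) / ln(A₂/A₁) = ln(54/21) / ln(323000/2170) = 0.9445 / 5.0029 = 0.1888
c = S₁ / A₁^z = 21 / 2170^0.1888 = 21 / 4.264 = 4.924

4.92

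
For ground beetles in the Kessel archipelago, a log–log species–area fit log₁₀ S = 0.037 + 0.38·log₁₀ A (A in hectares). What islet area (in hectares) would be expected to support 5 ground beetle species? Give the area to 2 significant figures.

5 = 1.089 × A^0.38  ⇒  A^0.38 = 5/1.089 = 4.592
ln A = ln(4.592) / 0.38 = 1.5242 / 0.38 = 4.0112
A = e^4.0112 ≈ 55.21 hectares

55 hectares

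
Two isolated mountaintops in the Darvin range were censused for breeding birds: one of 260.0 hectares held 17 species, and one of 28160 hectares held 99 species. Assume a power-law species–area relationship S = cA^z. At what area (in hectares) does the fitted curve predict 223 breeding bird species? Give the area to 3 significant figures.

z = ln(99/17) / ln(28160/260) = 1.7619 / 4.6850 = 0.3761
c = 17 / 260^0.3761 = 17 / 8.095 = 2.1
A = (223/2.1)^(1/0.3761) ⇒ ln A = ln(106.2)/0.3761 = 12.4049
A = e^12.4049 ≈ 244003 hectares

244000 hectares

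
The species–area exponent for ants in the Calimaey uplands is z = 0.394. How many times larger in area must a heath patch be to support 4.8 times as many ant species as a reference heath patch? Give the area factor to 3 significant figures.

53.6

(A₂/A₁)^0.394 = 4.8, so A₂/A₁ = 4.8^(1/0.394) = 4.8^2.538
ln(A₂/A₁) = ln 4.8 / 0.394 = 1.5686 / 0.394 = 3.9813
A₂/A₁ = e^3.9813 ≈ 53.58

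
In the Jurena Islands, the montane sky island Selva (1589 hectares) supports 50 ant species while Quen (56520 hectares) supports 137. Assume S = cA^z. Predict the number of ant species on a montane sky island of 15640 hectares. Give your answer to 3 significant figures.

z = ln(137/50) / ln(56520/1589) = 1.0080 / 3.5715 = 0.2822
c = 50 / 1589^0.2822 = 50 / 8.006 = 6.245
S₃ = 6.245 × 15640^0.2822 = 6.245 × 15.27 ≈ 95.33

95.3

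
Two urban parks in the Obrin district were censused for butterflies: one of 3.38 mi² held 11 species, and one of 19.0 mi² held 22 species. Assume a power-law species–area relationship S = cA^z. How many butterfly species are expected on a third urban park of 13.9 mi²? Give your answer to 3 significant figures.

19.4

z = ln(22/11) / ln(19/3.38) = 0.6931 / 1.7266 = 0.4015
c = 11 / 3.38^0.4015 = 11 / 1.631 = 6.746
S₃ = 6.746 × 13.9^0.4015 = 6.746 × 2.877 ≈ 19.41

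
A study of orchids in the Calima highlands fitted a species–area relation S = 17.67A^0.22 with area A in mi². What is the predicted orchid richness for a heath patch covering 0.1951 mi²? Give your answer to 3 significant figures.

S = 17.67 × 0.1951^0.22 = 17.67 × 0.698 ≈ 12.33

12.3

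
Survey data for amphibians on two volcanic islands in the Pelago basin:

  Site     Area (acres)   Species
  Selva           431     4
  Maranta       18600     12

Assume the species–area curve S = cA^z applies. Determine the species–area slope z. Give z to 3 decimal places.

Taking logs: ln S = ln c + z ln A, so z = (ln S₂ − ln S₁)/(ln A₂ − ln A₁).
z = ln(12/4) / ln(18600/431) = ln(3) / ln(43.16) = 1.0986 / 3.7648 = 0.2918

0.292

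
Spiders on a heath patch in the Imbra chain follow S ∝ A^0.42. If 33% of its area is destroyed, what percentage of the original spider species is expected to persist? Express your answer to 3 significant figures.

84.5%

S_new/S_old = (A_new/A_old)^z = 0.67^0.42
= exp(0.42 × ln 0.67) = exp(0.42 × -0.4005) = exp(-0.1682) ≈ 0.8452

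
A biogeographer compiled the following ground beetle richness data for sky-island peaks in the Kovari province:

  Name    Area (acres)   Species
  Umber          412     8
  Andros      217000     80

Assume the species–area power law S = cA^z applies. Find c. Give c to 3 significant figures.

z = ln(S₂/S₁) / ln(A₂/A₁) = ln(80/8) / ln(217000/412) = 2.3026 / 6.2666 = 0.3674
c = S₁ / A₁^z = 8 / 412^0.3674 = 8 / 9.137 = 0.8756

0.876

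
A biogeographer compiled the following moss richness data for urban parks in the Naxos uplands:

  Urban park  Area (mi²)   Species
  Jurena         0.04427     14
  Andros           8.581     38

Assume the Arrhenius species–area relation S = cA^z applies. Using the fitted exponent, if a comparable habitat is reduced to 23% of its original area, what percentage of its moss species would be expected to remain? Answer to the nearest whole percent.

z = ln(38/14) / ln(8.581/0.04427) = 0.9985 / 5.2670 = 0.1896
S_new/S_old = (A_new/A_old)^z = 0.23^0.1896 = exp(0.1896 × -1.4697) = 0.7568

76%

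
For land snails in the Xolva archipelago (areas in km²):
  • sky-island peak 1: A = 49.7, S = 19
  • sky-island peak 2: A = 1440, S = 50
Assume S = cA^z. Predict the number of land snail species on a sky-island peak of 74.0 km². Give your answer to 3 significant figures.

21.3

z = ln(50/19) / ln(1440/49.7) = 0.9676 / 3.3664 = 0.2874
c = 19 / 49.7^0.2874 = 19 / 3.073 = 6.183
S₃ = 6.183 × 74^0.2874 = 6.183 × 3.446 ≈ 21.3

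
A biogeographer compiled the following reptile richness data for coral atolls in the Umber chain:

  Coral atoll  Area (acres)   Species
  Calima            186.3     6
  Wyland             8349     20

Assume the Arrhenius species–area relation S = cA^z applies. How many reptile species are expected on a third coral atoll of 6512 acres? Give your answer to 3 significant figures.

z = ln(20/6) / ln(8349/186.3) = 1.2040 / 3.8025 = 0.3166
c = 6 / 186.3^0.3166 = 6 / 5.234 = 1.146
S₃ = 1.146 × 6512^0.3166 = 1.146 × 16.13 ≈ 18.49

18.5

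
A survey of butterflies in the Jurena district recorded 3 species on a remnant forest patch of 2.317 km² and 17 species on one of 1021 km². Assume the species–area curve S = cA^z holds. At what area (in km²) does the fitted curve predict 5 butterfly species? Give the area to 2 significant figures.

z = ln(17/3) / ln(1021/2.317) = 1.7346 / 6.0883 = 0.2849
c = 3 / 2.317^0.2849 = 3 / 1.27 = 2.361
A = (5/2.361)^(1/0.2849) ⇒ ln A = ln(2.117)/0.2849 = 2.6332
A = e^2.6332 ≈ 13.92 km²

14 km²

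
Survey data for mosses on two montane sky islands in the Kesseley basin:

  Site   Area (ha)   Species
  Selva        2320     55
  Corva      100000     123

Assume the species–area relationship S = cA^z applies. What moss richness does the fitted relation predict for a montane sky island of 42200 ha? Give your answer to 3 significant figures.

102

z = ln(123/55) / ln(100000/2320) = 0.8049 / 3.7636 = 0.2139
c = 55 / 2320^0.2139 = 55 / 5.245 = 10.49
S₃ = 10.49 × 42200^0.2139 = 10.49 × 9.753 ≈ 102.3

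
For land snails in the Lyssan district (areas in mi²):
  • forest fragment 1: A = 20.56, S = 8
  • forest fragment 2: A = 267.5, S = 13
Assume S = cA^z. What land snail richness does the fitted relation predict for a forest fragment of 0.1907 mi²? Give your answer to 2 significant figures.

3.3

z = ln(13/8) / ln(267.5/20.56) = 0.4855 / 2.5658 = 0.1892
c = 8 / 20.56^0.1892 = 8 / 1.772 = 4.515
S₃ = 4.515 × 0.1907^0.1892 = 4.515 × 0.7308 ≈ 3.3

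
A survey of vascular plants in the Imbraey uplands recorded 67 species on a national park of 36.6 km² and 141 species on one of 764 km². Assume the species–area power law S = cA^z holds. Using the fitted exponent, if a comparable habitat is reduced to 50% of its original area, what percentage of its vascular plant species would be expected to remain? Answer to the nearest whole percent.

z = ln(141/67) / ln(764/36.6) = 0.7441 / 3.0385 = 0.2449
S_new/S_old = (A_new/A_old)^z = 0.5^0.2449 = exp(0.2449 × -0.6931) = 0.8439

84%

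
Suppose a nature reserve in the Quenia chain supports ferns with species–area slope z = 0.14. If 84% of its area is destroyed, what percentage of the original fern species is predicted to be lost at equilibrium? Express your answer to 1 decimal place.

22.6%

S_new/S_old = (A_new/A_old)^z = 0.16^0.14
= exp(0.14 × ln 0.16) = exp(0.14 × -1.8326) = exp(-0.2566) ≈ 0.7737
Fraction lost = 1 − 0.7737 = 0.2263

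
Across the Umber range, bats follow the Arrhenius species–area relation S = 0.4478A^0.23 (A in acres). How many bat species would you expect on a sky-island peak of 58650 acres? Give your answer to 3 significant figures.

5.59

S = 0.4478 × 58650^0.23
ln S = ln 0.4478 + 0.23 × ln 58650 = -0.8034 + 0.23 × 10.9793 = 1.7218
S = e^1.7218 ≈ 5.595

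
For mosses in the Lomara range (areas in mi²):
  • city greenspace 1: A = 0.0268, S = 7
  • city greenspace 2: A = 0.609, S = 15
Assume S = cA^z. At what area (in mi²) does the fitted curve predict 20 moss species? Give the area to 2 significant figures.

2.0 mi²

z = ln(15/7) / ln(0.609/0.0268) = 0.7621 / 3.1234 = 0.2440
c = 7 / 0.0268^0.2440 = 7 / 0.4135 = 16.93
A = (20/16.93)^(1/0.2440) ⇒ ln A = ln(1.181)/0.2440 = 0.6830
A = e^0.6830 ≈ 1.98 mi²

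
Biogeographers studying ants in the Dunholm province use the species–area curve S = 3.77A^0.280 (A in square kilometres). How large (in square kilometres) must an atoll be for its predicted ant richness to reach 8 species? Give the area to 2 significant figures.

8 = 3.77 × A^0.28  ⇒  A^0.28 = 8/3.77 = 2.122
ln A = ln(2.122) / 0.28 = 0.7524 / 0.28 = 2.6870
A = e^2.6870 ≈ 14.69 square kilometres

15 square kilometres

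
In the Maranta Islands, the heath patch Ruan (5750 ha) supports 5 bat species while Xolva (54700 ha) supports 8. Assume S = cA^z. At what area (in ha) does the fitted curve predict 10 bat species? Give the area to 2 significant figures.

z = ln(8/5) / ln(54700/5750) = 0.4700 / 2.2527 = 0.2086
c = 5 / 5750^0.2086 = 5 / 6.087 = 0.8214
A = (10/0.8214)^(1/0.2086) ⇒ ln A = ln(12.17)/0.2086 = 11.9791
A = e^11.9791 ≈ 159391 ha

160000 ha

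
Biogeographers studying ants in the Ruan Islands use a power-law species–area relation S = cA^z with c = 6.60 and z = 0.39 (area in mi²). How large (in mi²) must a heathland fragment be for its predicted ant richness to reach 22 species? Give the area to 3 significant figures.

21.9 mi²

22 = 6.6 × A^0.39  ⇒  A^0.39 = 22/6.6 = 3.333
ln A = ln(3.333) / 0.39 = 1.2040 / 0.39 = 3.0871
A = e^3.0871 ≈ 21.91 mi²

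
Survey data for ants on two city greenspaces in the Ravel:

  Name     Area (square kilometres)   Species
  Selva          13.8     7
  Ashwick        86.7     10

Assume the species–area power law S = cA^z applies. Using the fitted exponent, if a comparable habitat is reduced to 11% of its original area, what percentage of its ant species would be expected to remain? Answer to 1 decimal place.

65.2%

z = ln(10/7) / ln(86.7/13.8) = 0.3567 / 1.8378 = 0.1941
S_new/S_old = (A_new/A_old)^z = 0.11^0.1941 = exp(0.1941 × -2.2073) = 0.6516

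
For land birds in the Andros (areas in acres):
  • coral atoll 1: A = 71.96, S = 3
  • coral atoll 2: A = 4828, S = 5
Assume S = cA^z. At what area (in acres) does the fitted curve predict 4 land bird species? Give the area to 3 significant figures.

z = ln(5/3) / ln(4828/71.96) = 0.5108 / 4.2061 = 0.1214
c = 3 / 71.96^0.1214 = 3 / 1.681 = 1.785
A = (4/1.785)^(1/0.1214) ⇒ ln A = ln(2.241)/0.1214 = 6.6449
A = e^6.6449 ≈ 768.8 acres

769 acres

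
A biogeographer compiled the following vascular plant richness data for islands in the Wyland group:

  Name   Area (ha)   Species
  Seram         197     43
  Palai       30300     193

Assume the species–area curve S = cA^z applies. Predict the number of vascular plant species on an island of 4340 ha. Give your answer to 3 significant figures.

108

z = ln(193/43) / ln(30300/197) = 1.5015 / 5.0357 = 0.2982
c = 43 / 197^0.2982 = 43 / 4.832 = 8.899
S₃ = 8.899 × 4340^0.2982 = 8.899 × 12.15 ≈ 108.1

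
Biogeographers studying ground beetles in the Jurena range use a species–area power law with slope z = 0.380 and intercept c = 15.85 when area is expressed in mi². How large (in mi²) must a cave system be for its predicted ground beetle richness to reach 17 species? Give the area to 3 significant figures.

17 = 15.85 × A^0.38  ⇒  A^0.38 = 17/15.85 = 1.073
ln A = ln(1.073) / 0.38 = 0.0700 / 0.38 = 0.1843
A = e^0.1843 ≈ 1.202 mi²

1.20 mi²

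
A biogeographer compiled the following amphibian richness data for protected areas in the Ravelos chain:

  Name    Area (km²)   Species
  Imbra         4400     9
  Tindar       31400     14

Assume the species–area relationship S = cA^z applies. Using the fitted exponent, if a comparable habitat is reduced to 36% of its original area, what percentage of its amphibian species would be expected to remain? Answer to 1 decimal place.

79.5%

z = ln(14/9) / ln(31400/4400) = 0.4418 / 1.9652 = 0.2248
S_new/S_old = (A_new/A_old)^z = 0.36^0.2248 = exp(0.2248 × -1.0217) = 0.7948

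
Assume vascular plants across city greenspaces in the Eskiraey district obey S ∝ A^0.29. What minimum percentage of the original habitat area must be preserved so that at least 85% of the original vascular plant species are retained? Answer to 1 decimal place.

Need (A_new/A_old)^0.29 = 0.85, so A_new/A_old = 0.85^(1/0.29) = 0.85^3.448
ln(A_new/A_old) = ln 0.85 / 0.29 = -0.1625 / 0.29 = -0.5604
A_new/A_old = e^-0.5604 ≈ 0.571

57.1%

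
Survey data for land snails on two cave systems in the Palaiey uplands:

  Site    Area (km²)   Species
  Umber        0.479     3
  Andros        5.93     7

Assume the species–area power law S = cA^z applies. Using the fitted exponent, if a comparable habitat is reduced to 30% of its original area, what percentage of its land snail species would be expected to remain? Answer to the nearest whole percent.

67%

z = ln(7/3) / ln(5.93/0.479) = 0.8473 / 2.5161 = 0.3368
S_new/S_old = (A_new/A_old)^z = 0.3^0.3368 = exp(0.3368 × -1.2040) = 0.6667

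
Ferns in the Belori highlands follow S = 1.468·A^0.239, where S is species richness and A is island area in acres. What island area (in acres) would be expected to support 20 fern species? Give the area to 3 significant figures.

55700 acres

20 = 1.468 × A^0.239  ⇒  A^0.239 = 20/1.468 = 13.62
ln A = ln(13.62) / 0.239 = 2.6118 / 0.239 = 10.9282
A = e^10.9282 ≈ 55724 acres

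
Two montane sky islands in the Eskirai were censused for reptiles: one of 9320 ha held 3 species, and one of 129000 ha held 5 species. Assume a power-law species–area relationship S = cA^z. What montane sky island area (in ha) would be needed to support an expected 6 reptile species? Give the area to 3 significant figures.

330000 ha

z = ln(5/3) / ln(129000/9320) = 0.5108 / 2.6276 = 0.1944
c = 3 / 9320^0.1944 = 3 / 5.911 = 0.5075
A = (6/0.5075)^(1/0.1944) ⇒ ln A = ln(11.82)/0.1944 = 12.7054
A = e^12.7054 ≈ 329528 ha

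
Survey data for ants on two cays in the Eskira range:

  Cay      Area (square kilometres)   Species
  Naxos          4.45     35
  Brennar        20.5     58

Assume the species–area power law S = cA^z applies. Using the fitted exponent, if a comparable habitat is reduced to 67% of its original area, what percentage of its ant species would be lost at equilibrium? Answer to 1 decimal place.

12.4%

z = ln(58/35) / ln(20.5/4.45) = 0.5051 / 1.5275 = 0.3307
S_new/S_old = (A_new/A_old)^z = 0.67^0.3307 = exp(0.3307 × -0.4005) = 0.876
Fraction lost = 1 − 0.876 = 0.124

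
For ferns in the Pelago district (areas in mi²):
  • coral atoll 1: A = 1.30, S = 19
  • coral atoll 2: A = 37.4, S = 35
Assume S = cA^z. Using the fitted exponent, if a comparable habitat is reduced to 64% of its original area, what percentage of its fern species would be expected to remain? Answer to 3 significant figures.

z = ln(35/19) / ln(37.4/1.3) = 0.6109 / 3.3593 = 0.1819
S_new/S_old = (A_new/A_old)^z = 0.64^0.1819 = exp(0.1819 × -0.4463) = 0.922

92.2%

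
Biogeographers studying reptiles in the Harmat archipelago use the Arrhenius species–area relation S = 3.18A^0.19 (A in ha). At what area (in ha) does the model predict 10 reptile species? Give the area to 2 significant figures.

420 ha

10 = 3.18 × A^0.19  ⇒  A^0.19 = 10/3.18 = 3.145
ln A = ln(3.145) / 0.19 = 1.1457 / 0.19 = 6.0300
A = e^6.0300 ≈ 415.7 ha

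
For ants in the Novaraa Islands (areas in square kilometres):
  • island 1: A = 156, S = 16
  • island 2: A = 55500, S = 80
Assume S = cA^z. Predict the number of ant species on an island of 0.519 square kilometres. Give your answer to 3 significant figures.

3.35

z = ln(80/16) / ln(55500/156) = 1.6094 / 5.8743 = 0.2740
c = 16 / 156^0.2740 = 16 / 3.989 = 4.011
S₃ = 4.011 × 0.519^0.2740 = 4.011 × 0.8355 ≈ 3.351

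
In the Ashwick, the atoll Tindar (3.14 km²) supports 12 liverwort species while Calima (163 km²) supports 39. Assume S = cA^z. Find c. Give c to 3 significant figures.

8.53

z = ln(S₂/S₁) / ln(A₂/A₁) = ln(39/12) / ln(163/3.14) = 1.1787 / 3.9495 = 0.2984
c = S₁ / A₁^z = 12 / 3.14^0.2984 = 12 / 1.407 = 8.529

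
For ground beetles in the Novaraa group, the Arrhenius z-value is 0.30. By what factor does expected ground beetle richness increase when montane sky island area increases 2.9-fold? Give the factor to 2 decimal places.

S₂/S₁ = (A₂/A₁)^z = 2.9^0.3
ln(S₂/S₁) = 0.3 × ln 2.9 = 0.3 × 1.0647 = 0.3194
S₂/S₁ = e^0.3194 ≈ 1.376

1.38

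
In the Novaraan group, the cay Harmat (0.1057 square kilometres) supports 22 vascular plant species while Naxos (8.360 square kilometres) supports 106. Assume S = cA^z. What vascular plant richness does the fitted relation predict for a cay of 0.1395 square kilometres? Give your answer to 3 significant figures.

24.3

z = ln(106/22) / ln(8.36/0.1057) = 1.5724 / 4.3706 = 0.3598
c = 22 / 0.1057^0.3598 = 22 / 0.4455 = 49.38
S₃ = 49.38 × 0.1395^0.3598 = 49.38 × 0.4923 ≈ 24.31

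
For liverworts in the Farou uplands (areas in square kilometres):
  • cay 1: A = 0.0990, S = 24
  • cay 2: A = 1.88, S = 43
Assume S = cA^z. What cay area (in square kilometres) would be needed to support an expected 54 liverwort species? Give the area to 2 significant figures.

z = ln(43/24) / ln(1.88/0.099) = 0.5831 / 2.9439 = 0.1981
c = 24 / 0.099^0.1981 = 24 / 0.6325 = 37.95
A = (54/37.95)^(1/0.1981) ⇒ ln A = ln(1.423)/0.1981 = 1.7812
A = e^1.7812 ≈ 5.937 square kilometres

5.9 square kilometres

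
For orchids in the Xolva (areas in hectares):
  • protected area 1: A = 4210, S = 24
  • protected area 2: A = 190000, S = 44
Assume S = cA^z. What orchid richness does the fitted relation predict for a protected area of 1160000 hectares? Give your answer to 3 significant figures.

z = ln(44/24) / ln(190000/4210) = 0.6061 / 3.8096 = 0.1591
c = 24 / 4210^0.1591 = 24 / 3.773 = 6.361
S₃ = 6.361 × 1160000^0.1591 = 6.361 × 9.224 ≈ 58.68

58.7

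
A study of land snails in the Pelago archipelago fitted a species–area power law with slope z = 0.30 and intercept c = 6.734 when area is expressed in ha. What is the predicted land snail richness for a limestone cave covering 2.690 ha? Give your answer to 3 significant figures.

S = 6.734 × 2.69^0.3
ln S = ln 6.734 + 0.3 × ln 2.69 = 1.9072 + 0.3 × 0.9895 = 2.2040
S = e^2.2040 ≈ 9.061

9.06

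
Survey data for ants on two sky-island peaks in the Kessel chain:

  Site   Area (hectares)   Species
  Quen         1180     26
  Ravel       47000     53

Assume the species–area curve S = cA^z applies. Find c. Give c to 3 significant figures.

z = ln(S₂/S₁) / ln(A₂/A₁) = ln(53/26) / ln(47000/1180) = 0.7122 / 3.6846 = 0.1933
c = S₁ / A₁^z = 26 / 1180^0.1933 = 26 / 3.924 = 6.625

6.63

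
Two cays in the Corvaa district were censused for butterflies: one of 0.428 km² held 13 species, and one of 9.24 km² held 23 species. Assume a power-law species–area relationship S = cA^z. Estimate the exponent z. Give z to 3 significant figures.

0.186

Taking logs: ln S = ln c + z ln A, so z = (ln S₂ − ln S₁)/(ln A₂ − ln A₁).
z = ln(23/13) / ln(9.24/0.428) = ln(1.769) / ln(21.59) = 0.5705 / 3.0722 = 0.1857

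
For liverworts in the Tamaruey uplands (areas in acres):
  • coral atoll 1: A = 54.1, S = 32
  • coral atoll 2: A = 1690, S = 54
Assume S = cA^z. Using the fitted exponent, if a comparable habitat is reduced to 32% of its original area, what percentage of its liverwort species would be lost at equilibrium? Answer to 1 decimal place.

z = ln(54/32) / ln(1690/54.1) = 0.5232 / 3.4416 = 0.1520
S_new/S_old = (A_new/A_old)^z = 0.32^0.1520 = exp(0.1520 × -1.1394) = 0.8409
Fraction lost = 1 − 0.8409 = 0.1591

15.9%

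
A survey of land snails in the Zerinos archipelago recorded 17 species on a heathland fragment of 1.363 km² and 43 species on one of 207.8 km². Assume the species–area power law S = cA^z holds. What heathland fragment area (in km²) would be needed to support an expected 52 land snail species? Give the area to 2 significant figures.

z = ln(43/17) / ln(207.8/1.363) = 0.9280 / 5.0269 = 0.1846
c = 17 / 1.363^0.1846 = 17 / 1.059 = 16.06
A = (52/16.06)^(1/0.1846) ⇒ ln A = ln(3.239)/0.1846 = 6.3660
A = e^6.3660 ≈ 581.7 km²

580 km²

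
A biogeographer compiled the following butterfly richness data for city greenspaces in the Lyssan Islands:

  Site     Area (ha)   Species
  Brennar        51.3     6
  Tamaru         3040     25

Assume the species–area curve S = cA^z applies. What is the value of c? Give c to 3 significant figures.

z = ln(S₂/S₁) / ln(A₂/A₁) = ln(25/6) / ln(3040/51.3) = 1.4271 / 4.0819 = 0.3496
c = S₁ / A₁^z = 6 / 51.3^0.3496 = 6 / 3.962 = 1.514

1.51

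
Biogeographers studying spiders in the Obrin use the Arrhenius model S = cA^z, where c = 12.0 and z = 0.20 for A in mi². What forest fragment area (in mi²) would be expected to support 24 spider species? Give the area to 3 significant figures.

24 = 12 × A^0.2  ⇒  A^0.2 = 24/12 = 2
ln A = ln(2) / 0.2 = 0.6931 / 0.2 = 3.4657
A = e^3.4657 ≈ 32 mi²

32.0 mi²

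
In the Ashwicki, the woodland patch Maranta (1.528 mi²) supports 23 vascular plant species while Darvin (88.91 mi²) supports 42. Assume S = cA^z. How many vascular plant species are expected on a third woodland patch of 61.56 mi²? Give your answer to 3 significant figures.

z = ln(42/23) / ln(88.91/1.528) = 0.6022 / 4.0637 = 0.1482
c = 23 / 1.528^0.1482 = 23 / 1.065 = 21.6
S₃ = 21.6 × 61.56^0.1482 = 21.6 × 1.841 ≈ 39.77

39.8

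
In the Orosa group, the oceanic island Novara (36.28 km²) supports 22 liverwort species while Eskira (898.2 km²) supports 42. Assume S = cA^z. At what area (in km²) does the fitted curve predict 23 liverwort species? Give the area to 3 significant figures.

z = ln(42/22) / ln(898.2/36.28) = 0.6466 / 3.2091 = 0.2015
c = 22 / 36.28^0.2015 = 22 / 2.062 = 10.67
A = (23/10.67)^(1/0.2015) ⇒ ln A = ln(2.156)/0.2015 = 3.8119
A = e^3.8119 ≈ 45.24 km²

45.2 km²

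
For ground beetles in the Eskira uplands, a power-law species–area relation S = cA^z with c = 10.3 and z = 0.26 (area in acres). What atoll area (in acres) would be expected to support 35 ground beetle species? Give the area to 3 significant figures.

35 = 10.3 × A^0.26  ⇒  A^0.26 = 35/10.3 = 3.398
ln A = ln(3.398) / 0.26 = 1.2232 / 0.26 = 4.7046
A = e^4.7046 ≈ 110.5 acres

110 acres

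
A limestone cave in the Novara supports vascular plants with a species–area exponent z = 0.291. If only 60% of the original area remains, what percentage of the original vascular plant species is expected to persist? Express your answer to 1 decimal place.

86.2%

S_new/S_old = (A_new/A_old)^z = 0.6^0.291
= exp(0.291 × ln 0.6) = exp(0.291 × -0.5108) = exp(-0.1487) ≈ 0.8619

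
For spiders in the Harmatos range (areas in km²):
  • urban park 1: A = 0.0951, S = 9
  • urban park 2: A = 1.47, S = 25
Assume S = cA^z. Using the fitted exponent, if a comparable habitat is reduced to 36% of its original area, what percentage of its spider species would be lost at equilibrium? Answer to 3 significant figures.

31.7%

z = ln(25/9) / ln(1.47/0.0951) = 1.0217 / 2.7381 = 0.3731
S_new/S_old = (A_new/A_old)^z = 0.36^0.3731 = exp(0.3731 × -1.0217) = 0.683
Fraction lost = 1 − 0.683 = 0.317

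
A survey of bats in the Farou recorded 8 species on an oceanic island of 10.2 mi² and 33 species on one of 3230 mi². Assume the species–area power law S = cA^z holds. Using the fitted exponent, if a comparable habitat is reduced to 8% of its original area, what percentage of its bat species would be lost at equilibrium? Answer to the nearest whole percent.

z = ln(33/8) / ln(3230/10.2) = 1.4171 / 5.7578 = 0.2461
S_new/S_old = (A_new/A_old)^z = 0.08^0.2461 = exp(0.2461 × -2.5257) = 0.5371
Fraction lost = 1 − 0.5371 = 0.4629

46%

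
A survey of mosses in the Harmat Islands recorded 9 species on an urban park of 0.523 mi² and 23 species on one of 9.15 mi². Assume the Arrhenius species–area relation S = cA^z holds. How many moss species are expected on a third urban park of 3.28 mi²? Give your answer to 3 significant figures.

16.4

z = ln(23/9) / ln(9.15/0.523) = 0.9383 / 2.8619 = 0.3278
c = 9 / 0.523^0.3278 = 9 / 0.8086 = 11.13
S₃ = 11.13 × 3.28^0.3278 = 11.13 × 1.476 ≈ 16.43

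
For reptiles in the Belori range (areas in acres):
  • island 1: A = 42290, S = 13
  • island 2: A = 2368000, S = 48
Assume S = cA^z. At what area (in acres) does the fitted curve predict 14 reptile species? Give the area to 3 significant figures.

z = ln(48/13) / ln(2368000/42290) = 1.3063 / 4.0253 = 0.3245
c = 13 / 42290^0.3245 = 13 / 31.72 = 0.4099
A = (14/0.4099)^(1/0.3245) ⇒ ln A = ln(34.16)/0.3245 = 10.8807
A = e^10.8807 ≈ 53139 acres

53100 acres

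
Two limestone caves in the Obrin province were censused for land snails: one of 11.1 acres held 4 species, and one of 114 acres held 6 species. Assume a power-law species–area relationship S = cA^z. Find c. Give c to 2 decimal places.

2.63

z = ln(S₂/S₁) / ln(A₂/A₁) = ln(6/4) / ln(114/11.1) = 0.4055 / 2.3293 = 0.1741
c = S₁ / A₁^z = 4 / 11.1^0.1741 = 4 / 1.52 = 2.631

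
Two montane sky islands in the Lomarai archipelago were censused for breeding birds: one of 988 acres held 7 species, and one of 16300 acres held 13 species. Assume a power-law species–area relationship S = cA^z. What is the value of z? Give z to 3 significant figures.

Taking logs: ln S = ln c + z ln A, so z = (ln S₂ − ln S₁)/(ln A₂ − ln A₁).
z = ln(13/7) / ln(16300/988) = ln(1.857) / ln(16.5) = 0.6190 / 2.8032 = 0.2208

0.221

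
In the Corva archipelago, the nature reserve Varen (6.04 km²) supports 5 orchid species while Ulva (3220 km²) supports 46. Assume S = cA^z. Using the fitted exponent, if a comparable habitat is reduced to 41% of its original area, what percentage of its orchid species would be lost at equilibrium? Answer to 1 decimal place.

z = ln(46/5) / ln(3220/6.04) = 2.2192 / 6.2787 = 0.3534
S_new/S_old = (A_new/A_old)^z = 0.41^0.3534 = exp(0.3534 × -0.8916) = 0.7297
Fraction lost = 1 − 0.7297 = 0.2703

27.0%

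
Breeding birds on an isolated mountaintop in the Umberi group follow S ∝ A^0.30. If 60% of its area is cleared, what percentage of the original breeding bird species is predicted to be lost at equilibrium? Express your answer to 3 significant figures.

24.0%

S_new/S_old = (A_new/A_old)^z = 0.4^0.3
= exp(0.3 × ln 0.4) = exp(0.3 × -0.9163) = exp(-0.2749) ≈ 0.7597
Fraction lost = 1 − 0.7597 = 0.2403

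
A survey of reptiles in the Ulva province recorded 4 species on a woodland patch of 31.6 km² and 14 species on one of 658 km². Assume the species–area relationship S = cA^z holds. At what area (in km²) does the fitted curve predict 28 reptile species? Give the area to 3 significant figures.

z = ln(14/4) / ln(658/31.6) = 1.2528 / 3.0360 = 0.4126
c = 4 / 31.6^0.4126 = 4 / 4.157 = 0.9622
A = (28/0.9622)^(1/0.4126) ⇒ ln A = ln(29.1)/0.4126 = 8.1690
A = e^8.1690 ≈ 3530 km²

3530 km²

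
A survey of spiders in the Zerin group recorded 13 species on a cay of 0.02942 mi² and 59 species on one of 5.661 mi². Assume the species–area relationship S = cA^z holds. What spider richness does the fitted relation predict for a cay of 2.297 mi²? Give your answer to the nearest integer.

46

z = ln(59/13) / ln(5.661/0.02942) = 1.5126 / 5.2597 = 0.2876
c = 13 / 0.02942^0.2876 = 13 / 0.3628 = 35.84
S₃ = 35.84 × 2.297^0.2876 = 35.84 × 1.27 ≈ 45.52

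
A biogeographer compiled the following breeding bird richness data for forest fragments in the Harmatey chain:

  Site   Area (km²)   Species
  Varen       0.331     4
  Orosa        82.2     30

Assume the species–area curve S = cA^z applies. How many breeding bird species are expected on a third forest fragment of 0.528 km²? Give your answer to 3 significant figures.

4.74

z = ln(30/4) / ln(82.2/0.331) = 2.0149 / 5.5148 = 0.3654
c = 4 / 0.331^0.3654 = 4 / 0.6677 = 5.991
S₃ = 5.991 × 0.528^0.3654 = 5.991 × 0.7919 ≈ 4.744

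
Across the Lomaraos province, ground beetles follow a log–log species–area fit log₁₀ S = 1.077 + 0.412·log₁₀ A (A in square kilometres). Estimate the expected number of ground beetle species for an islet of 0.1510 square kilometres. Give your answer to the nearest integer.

5 species

S = 11.94 × 0.151^0.412 = 11.94 × 0.4589 ≈ 5.479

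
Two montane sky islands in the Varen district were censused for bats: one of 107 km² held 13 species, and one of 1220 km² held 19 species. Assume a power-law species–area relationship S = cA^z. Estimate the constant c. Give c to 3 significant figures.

z = ln(S₂/S₁) / ln(A₂/A₁) = ln(19/13) / ln(1220/107) = 0.3795 / 2.4338 = 0.1559
c = S₁ / A₁^z = 13 / 107^0.1559 = 13 / 2.072 = 6.273

6.27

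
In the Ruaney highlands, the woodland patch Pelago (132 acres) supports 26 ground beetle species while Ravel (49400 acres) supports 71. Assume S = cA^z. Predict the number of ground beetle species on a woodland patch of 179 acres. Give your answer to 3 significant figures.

27.4

z = ln(71/26) / ln(49400/132) = 1.0046 / 5.9249 = 0.1696
c = 26 / 132^0.1696 = 26 / 2.288 = 11.36
S₃ = 11.36 × 179^0.1696 = 11.36 × 2.41 ≈ 27.38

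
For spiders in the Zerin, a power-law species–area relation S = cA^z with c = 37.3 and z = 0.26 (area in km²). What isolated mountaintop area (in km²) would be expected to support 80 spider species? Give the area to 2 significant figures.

80 = 37.3 × A^0.26  ⇒  A^0.26 = 80/37.3 = 2.145
ln A = ln(2.145) / 0.26 = 0.7630 / 0.26 = 2.9347
A = e^2.9347 ≈ 18.82 km²

19 km²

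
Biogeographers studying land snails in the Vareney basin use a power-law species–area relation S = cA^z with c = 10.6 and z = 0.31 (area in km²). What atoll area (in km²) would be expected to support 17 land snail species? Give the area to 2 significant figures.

4.6 km²

17 = 10.6 × A^0.31  ⇒  A^0.31 = 17/10.6 = 1.604
ln A = ln(1.604) / 0.31 = 0.4724 / 0.31 = 1.5237
A = e^1.5237 ≈ 4.589 km²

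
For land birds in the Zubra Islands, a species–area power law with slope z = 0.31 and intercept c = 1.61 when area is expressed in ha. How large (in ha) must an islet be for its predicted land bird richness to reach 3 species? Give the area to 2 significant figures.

7.4 ha

3 = 1.61 × A^0.31  ⇒  A^0.31 = 3/1.61 = 1.863
ln A = ln(1.863) / 0.31 = 0.6224 / 0.31 = 2.0077
A = e^2.0077 ≈ 7.446 ha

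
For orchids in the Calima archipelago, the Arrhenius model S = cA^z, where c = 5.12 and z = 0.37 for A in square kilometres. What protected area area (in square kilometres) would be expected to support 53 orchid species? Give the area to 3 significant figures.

554 square kilometres

53 = 5.12 × A^0.37  ⇒  A^0.37 = 53/5.12 = 10.35
ln A = ln(10.35) / 0.37 = 2.3371 / 0.37 = 6.3166
A = e^6.3166 ≈ 553.7 square kilometres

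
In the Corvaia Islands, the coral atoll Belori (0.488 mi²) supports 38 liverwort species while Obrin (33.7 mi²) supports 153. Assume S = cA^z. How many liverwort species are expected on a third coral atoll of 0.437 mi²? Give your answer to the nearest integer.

37

z = ln(153/38) / ln(33.7/0.488) = 1.3929 / 4.2349 = 0.3289
c = 38 / 0.488^0.3289 = 38 / 0.7898 = 48.11
S₃ = 48.11 × 0.437^0.3289 = 48.11 × 0.7617 ≈ 36.65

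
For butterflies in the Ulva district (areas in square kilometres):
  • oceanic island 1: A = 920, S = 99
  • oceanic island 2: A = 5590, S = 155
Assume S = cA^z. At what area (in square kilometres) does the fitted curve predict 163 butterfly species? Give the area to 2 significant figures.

6800 square kilometres

z = ln(155/99) / ln(5590/920) = 0.4483 / 1.8044 = 0.2485
c = 99 / 920^0.2485 = 99 / 5.45 = 18.17
A = (163/18.17)^(1/0.2485) ⇒ ln A = ln(8.973)/0.2485 = 8.8313
A = e^8.8313 ≈ 6845 square kilometres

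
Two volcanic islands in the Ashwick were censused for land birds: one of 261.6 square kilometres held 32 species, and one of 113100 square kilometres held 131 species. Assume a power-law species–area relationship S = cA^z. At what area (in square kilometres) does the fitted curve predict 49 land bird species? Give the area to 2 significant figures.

z = ln(131/32) / ln(113100/261.6) = 1.4095 / 6.0692 = 0.2322
c = 32 / 261.6^0.2322 = 32 / 3.643 = 8.784
A = (49/8.784)^(1/0.2322) ⇒ ln A = ln(5.578)/0.2322 = 7.4016
A = e^7.4016 ≈ 1639 square kilometres

1600 square kilometres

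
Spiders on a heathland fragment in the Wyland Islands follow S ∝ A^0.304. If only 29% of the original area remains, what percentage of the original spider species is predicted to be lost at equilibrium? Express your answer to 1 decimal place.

S_new/S_old = (A_new/A_old)^z = 0.29^0.304
= exp(0.304 × ln 0.29) = exp(0.304 × -1.2379) = exp(-0.3763) ≈ 0.6864
Fraction lost = 1 − 0.6864 = 0.3136

31.4%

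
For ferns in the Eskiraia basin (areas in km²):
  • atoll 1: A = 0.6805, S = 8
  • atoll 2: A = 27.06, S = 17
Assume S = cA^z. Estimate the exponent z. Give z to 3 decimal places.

0.205

Taking logs: ln S = ln c + z ln A, so z = (ln S₂ − ln S₁)/(ln A₂ − ln A₁).
z = ln(17/8) / ln(27.06/0.6805) = ln(2.125) / ln(39.76) = 0.7538 / 3.6830 = 0.2047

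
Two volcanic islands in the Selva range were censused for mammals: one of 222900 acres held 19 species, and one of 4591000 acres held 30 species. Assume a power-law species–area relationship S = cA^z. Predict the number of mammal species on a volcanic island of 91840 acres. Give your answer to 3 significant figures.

16.6

z = ln(30/19) / ln(4591000/222900) = 0.4568 / 3.0251 = 0.1510
c = 19 / 222900^0.1510 = 19 / 6.419 = 2.96
S₃ = 2.96 × 91840^0.1510 = 2.96 × 5.615 ≈ 16.62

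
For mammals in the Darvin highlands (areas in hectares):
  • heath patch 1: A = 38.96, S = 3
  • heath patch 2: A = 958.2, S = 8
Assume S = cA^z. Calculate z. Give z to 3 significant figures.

Taking logs: ln S = ln c + z ln A, so z = (ln S₂ − ln S₁)/(ln A₂ − ln A₁).
z = ln(8/3) / ln(958.2/38.96) = ln(2.667) / ln(24.59) = 0.9808 / 3.2025 = 0.3063

0.306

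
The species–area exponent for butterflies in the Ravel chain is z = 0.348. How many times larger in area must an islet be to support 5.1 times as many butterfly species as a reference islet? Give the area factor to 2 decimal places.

(A₂/A₁)^0.348 = 5.1, so A₂/A₁ = 5.1^(1/0.348) = 5.1^2.874
ln(A₂/A₁) = ln 5.1 / 0.348 = 1.6292 / 0.348 = 4.6817
A₂/A₁ = e^4.6817 ≈ 108

107.96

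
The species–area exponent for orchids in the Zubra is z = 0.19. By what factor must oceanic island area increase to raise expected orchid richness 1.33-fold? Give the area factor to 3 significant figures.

4.49

(A₂/A₁)^0.19 = 1.33, so A₂/A₁ = 1.33^(1/0.19) = 1.33^5.263
ln(A₂/A₁) = ln 1.33 / 0.19 = 0.2852 / 0.19 = 1.5009
A₂/A₁ = e^1.5009 ≈ 4.486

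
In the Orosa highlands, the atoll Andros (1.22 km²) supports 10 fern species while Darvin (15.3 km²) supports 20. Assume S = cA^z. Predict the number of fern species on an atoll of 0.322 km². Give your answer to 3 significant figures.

z = ln(20/10) / ln(15.3/1.22) = 0.6931 / 2.5290 = 0.2741
c = 10 / 1.22^0.2741 = 10 / 1.056 = 9.47
S₃ = 9.47 × 0.322^0.2741 = 9.47 × 0.733 ≈ 6.941

6.94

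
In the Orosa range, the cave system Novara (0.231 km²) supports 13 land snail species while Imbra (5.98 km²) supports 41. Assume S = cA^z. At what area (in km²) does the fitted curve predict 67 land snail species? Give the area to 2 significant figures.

24 km²

z = ln(41/13) / ln(5.98/0.231) = 1.1486 / 3.2538 = 0.3530
c = 13 / 0.231^0.3530 = 13 / 0.5961 = 21.81
A = (67/21.81)^(1/0.3530) ⇒ ln A = ln(3.072)/0.3530 = 3.1796
A = e^3.1796 ≈ 24.04 km²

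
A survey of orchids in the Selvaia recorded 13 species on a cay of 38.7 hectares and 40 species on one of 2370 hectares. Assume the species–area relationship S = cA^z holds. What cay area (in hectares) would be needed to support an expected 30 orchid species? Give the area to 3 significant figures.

827 hectares

z = ln(40/13) / ln(2370/38.7) = 1.1239 / 4.1148 = 0.2731
c = 13 / 38.7^0.2731 = 13 / 2.714 = 4.789
A = (30/4.789)^(1/0.2731) ⇒ ln A = ln(6.264)/0.2731 = 6.7174
A = e^6.7174 ≈ 826.7 hectares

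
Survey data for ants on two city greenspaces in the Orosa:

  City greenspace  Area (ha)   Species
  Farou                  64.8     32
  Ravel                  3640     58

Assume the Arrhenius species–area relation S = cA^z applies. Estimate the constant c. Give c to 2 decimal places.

z = ln(S₂/S₁) / ln(A₂/A₁) = ln(58/32) / ln(3640/64.8) = 0.5947 / 4.0284 = 0.1476
c = S₁ / A₁^z = 32 / 64.8^0.1476 = 32 / 1.851 = 17.29

17.29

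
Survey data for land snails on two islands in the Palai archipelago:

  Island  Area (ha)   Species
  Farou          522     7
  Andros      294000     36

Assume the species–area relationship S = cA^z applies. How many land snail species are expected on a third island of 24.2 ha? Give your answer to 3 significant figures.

z = ln(36/7) / ln(294000/522) = 1.6376 / 6.3337 = 0.2586
c = 7 / 522^0.2586 = 7 / 5.043 = 1.388
S₃ = 1.388 × 24.2^0.2586 = 1.388 × 2.279 ≈ 3.164

3.16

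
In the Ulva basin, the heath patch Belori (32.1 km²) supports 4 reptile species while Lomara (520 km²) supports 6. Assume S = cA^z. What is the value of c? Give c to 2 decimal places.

2.41

z = ln(S₂/S₁) / ln(A₂/A₁) = ln(6/4) / ln(520/32.1) = 0.4055 / 2.7850 = 0.1456
c = S₁ / A₁^z = 4 / 32.1^0.1456 = 4 / 1.657 = 2.414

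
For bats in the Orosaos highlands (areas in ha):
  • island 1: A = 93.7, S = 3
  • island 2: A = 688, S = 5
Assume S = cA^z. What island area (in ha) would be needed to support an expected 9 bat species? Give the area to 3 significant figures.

z = ln(5/3) / ln(688/93.7) = 0.5108 / 1.9937 = 0.2562
c = 3 / 93.7^0.2562 = 3 / 3.2 = 0.9374
A = (9/0.9374)^(1/0.2562) ⇒ ln A = ln(9.601)/0.2562 = 8.8278
A = e^8.8278 ≈ 6822 ha

6820 ha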